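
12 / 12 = 1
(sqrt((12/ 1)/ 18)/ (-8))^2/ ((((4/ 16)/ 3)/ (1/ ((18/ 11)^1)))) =11/ 144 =0.08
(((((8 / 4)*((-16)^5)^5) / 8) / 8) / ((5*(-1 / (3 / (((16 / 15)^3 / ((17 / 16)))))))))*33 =686684977113854554097791795200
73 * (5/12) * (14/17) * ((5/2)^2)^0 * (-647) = -1653085/102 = -16206.72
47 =47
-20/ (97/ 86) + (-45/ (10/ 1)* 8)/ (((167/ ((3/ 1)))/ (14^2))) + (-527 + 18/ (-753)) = -2730326853/ 4065949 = -671.51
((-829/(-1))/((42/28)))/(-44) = -829/66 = -12.56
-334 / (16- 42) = 167 / 13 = 12.85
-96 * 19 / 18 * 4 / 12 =-304 / 9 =-33.78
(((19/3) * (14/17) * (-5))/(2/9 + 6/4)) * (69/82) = -275310/21607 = -12.74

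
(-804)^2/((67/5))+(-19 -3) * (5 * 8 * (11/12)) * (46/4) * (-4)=256040/3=85346.67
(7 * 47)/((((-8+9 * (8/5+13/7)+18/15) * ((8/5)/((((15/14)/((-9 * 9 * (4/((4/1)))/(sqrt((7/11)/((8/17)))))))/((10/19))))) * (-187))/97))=15158675 * sqrt(2618)/6049752192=0.13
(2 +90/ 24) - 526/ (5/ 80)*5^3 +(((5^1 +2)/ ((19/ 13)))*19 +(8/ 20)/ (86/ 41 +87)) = -76852051117/ 73060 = -1051903.25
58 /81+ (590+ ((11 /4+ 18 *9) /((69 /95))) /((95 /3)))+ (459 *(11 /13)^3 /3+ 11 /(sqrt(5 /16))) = 710.25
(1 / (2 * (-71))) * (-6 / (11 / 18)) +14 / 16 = 5899 / 6248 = 0.94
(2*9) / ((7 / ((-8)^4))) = 73728 / 7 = 10532.57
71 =71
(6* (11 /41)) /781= 6 /2911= 0.00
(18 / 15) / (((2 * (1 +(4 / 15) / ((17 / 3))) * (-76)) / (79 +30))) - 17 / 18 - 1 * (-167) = 10058767 / 60876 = 165.23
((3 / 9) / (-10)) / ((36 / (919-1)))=-17 / 20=-0.85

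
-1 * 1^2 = -1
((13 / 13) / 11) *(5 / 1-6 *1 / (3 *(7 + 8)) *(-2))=79 / 165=0.48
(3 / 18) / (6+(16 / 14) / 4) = 0.03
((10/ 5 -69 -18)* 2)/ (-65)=34/ 13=2.62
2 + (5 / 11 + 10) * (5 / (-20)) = -27 / 44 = -0.61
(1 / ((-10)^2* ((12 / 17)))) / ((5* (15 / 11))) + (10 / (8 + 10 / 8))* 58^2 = 12110406919 / 3330000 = 3636.76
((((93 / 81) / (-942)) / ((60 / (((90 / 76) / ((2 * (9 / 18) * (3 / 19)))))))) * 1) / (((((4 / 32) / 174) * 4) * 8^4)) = -899 / 69451776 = -0.00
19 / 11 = 1.73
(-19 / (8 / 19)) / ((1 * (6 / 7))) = -2527 / 48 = -52.65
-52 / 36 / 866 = -13 / 7794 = -0.00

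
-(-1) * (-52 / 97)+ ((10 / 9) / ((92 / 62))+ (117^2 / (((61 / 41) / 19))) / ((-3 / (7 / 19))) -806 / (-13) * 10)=-25535428588 / 1224819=-20848.33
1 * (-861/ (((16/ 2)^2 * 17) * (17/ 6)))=-2583/ 9248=-0.28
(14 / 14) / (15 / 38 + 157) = 38 / 5981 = 0.01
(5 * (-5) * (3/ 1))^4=31640625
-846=-846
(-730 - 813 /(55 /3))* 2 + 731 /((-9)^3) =-62134967 /40095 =-1549.69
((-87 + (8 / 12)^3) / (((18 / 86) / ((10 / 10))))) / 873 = -0.47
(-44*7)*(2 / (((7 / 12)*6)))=-176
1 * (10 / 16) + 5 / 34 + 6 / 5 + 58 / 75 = 28003 / 10200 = 2.75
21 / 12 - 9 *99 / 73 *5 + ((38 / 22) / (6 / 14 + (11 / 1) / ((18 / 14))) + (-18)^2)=240806549 / 908996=264.91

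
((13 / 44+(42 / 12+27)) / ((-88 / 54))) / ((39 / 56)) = -85365 / 3146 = -27.13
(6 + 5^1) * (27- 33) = -66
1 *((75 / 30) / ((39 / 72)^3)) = 34560 / 2197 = 15.73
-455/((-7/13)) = 845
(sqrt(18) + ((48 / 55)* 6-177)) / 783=-3149 / 14355 + sqrt(2) / 261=-0.21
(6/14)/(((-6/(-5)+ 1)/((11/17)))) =15/119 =0.13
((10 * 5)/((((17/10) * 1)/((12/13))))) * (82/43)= 492000/9503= 51.77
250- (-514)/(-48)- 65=4183/24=174.29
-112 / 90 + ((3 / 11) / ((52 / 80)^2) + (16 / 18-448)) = -37453184 / 83655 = -447.71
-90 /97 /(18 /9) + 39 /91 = -24 /679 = -0.04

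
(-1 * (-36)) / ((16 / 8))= 18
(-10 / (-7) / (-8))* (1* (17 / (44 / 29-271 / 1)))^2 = -243049 / 342015660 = -0.00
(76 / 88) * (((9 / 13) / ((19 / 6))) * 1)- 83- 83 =-23711 / 143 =-165.81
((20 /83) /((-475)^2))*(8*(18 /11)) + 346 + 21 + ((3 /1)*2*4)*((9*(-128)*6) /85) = -1109846738933 /700385125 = -1584.62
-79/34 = -2.32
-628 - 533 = -1161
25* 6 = 150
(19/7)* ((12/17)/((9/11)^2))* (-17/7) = -6.95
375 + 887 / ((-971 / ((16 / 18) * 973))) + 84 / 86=-414.09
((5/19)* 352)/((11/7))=1120/19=58.95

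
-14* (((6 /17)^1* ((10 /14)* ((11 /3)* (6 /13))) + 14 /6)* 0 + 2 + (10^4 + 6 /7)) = -140040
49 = 49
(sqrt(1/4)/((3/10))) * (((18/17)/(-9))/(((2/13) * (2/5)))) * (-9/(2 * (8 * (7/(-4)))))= -975/952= -1.02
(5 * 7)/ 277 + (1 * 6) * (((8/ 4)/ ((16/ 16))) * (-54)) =-179461/ 277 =-647.87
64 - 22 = 42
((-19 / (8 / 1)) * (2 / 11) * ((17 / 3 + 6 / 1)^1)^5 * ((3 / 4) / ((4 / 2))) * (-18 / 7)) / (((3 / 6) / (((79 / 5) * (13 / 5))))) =5856339125 / 792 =7394367.58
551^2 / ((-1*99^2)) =-30.98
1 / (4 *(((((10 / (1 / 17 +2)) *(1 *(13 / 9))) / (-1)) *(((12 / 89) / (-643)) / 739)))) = 888105813 / 7072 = 125580.57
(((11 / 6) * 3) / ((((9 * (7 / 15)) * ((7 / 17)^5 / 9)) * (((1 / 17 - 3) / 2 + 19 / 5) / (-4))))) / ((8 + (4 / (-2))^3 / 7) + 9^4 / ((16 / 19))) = -9655027600 / 44036743401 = -0.22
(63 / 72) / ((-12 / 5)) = -35 / 96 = -0.36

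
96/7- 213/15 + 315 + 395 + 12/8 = 49771/70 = 711.01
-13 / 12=-1.08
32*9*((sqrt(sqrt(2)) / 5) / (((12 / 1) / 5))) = 24*2^(1 / 4) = 28.54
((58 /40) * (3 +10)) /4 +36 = 3257 /80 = 40.71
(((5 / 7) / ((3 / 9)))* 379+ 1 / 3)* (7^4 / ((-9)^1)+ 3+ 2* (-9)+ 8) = -6005824 / 27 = -222437.93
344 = 344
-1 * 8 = -8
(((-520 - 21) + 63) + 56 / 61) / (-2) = 14551 / 61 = 238.54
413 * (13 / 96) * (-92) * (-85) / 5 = 2099279 / 24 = 87469.96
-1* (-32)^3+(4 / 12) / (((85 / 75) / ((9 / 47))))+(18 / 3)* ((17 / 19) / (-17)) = 497447069 / 15181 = 32767.74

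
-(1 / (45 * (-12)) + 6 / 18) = -179 / 540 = -0.33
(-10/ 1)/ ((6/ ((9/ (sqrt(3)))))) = -5 * sqrt(3) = -8.66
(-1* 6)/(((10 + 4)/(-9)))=27/7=3.86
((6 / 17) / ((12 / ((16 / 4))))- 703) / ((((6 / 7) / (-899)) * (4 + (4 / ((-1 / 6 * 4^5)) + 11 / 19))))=30479063104 / 188343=161827.43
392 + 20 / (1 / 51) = 1412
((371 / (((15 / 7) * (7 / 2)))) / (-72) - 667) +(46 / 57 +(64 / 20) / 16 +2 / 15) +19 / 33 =-75161479 / 112860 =-665.97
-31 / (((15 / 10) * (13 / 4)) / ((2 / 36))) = -124 / 351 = -0.35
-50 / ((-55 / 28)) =280 / 11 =25.45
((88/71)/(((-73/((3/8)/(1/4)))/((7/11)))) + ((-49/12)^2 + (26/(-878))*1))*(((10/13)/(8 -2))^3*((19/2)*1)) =12939169615375/38871566064864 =0.33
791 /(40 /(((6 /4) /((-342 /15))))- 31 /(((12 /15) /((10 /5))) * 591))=-1.30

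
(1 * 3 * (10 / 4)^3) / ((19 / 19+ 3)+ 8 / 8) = 75 / 8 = 9.38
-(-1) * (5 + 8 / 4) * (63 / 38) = 441 / 38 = 11.61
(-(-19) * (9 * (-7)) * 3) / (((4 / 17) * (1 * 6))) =-2543.62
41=41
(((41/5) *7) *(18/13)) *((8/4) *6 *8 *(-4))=-1983744/65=-30519.14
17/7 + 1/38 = 653/266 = 2.45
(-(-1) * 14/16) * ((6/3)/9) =7/36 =0.19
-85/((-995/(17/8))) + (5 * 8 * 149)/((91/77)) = 104375277/20696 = 5043.26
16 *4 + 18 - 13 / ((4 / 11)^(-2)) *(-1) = 10130 / 121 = 83.72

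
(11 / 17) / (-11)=-1 / 17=-0.06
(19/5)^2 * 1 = 361/25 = 14.44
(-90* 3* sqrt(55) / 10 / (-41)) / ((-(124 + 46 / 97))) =-2619* sqrt(55) / 495034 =-0.04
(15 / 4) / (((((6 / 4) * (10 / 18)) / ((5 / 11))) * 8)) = 45 / 176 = 0.26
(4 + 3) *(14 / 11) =98 / 11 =8.91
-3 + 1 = -2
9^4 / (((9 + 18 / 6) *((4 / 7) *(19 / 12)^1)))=45927 / 76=604.30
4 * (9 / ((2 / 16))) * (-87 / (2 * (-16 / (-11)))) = -8613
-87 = -87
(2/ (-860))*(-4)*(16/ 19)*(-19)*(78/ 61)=-2496/ 13115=-0.19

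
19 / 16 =1.19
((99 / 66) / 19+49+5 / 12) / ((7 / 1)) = 11285 / 1596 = 7.07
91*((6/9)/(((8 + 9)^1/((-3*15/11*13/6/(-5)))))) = 1183/187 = 6.33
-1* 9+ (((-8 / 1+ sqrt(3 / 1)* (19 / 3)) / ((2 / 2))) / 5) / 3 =-143 / 15+ 19* sqrt(3) / 45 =-8.80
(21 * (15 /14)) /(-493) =-45 /986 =-0.05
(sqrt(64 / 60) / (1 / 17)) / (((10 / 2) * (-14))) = -34 * sqrt(15) / 525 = -0.25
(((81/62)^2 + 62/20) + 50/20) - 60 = -1012763/19220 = -52.69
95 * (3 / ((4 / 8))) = 570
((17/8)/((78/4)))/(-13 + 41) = 17/4368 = 0.00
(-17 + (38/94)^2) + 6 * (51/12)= 8.66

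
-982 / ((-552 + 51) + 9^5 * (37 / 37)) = -0.02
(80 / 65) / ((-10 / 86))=-688 / 65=-10.58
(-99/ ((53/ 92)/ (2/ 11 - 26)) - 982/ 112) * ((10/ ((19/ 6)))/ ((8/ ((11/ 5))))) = 433702137/ 112784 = 3845.42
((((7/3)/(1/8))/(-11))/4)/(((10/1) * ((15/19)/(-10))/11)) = 266/45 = 5.91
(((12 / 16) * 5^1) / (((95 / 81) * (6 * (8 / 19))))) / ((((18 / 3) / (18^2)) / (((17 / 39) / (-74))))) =-12393 / 30784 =-0.40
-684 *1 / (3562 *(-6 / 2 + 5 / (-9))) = 1539 / 28496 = 0.05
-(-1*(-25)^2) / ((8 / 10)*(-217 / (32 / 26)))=-12500 / 2821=-4.43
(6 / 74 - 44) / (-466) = 1625 / 17242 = 0.09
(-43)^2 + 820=2669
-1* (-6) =6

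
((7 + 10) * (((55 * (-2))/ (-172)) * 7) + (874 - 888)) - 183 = -10397/ 86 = -120.90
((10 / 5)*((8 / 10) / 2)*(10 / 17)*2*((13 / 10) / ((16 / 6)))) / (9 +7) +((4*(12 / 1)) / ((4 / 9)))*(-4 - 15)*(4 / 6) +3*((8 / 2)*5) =-1778841 / 1360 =-1307.97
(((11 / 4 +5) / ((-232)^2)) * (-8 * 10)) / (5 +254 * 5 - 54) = -155 / 16429776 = -0.00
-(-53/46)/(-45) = -53/2070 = -0.03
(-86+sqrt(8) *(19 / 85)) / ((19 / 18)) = -1548 / 19+36 *sqrt(2) / 85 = -80.87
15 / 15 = 1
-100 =-100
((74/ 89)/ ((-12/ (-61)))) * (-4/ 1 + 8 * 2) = 4514/ 89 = 50.72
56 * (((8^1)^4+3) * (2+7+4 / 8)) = 2180668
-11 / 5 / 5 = -11 / 25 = -0.44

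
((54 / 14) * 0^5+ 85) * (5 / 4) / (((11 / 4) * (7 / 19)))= 8075 / 77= 104.87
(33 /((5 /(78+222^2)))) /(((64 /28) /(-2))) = -5701311 /20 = -285065.55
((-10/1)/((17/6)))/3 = -20/17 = -1.18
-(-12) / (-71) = -12 / 71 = -0.17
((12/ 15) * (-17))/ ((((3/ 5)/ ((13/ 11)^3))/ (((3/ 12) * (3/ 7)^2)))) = -112047/ 65219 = -1.72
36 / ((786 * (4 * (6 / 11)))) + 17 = 8919 / 524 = 17.02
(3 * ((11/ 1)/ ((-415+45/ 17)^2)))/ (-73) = -9537/ 3587227300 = -0.00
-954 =-954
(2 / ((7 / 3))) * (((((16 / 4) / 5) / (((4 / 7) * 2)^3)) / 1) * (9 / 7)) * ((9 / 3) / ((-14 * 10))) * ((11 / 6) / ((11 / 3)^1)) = -81 / 12800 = -0.01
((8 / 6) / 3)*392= 1568 / 9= 174.22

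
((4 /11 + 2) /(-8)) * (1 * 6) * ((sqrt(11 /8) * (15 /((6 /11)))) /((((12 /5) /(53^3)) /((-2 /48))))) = 48385025 * sqrt(22) /1536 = 147751.23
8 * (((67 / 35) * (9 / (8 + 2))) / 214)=1206 / 18725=0.06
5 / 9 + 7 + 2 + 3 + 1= 122 / 9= 13.56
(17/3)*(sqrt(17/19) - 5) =-85/3+ 17*sqrt(323)/57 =-22.97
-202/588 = -101/294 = -0.34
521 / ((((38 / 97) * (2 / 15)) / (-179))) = -135691845 / 76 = -1785419.01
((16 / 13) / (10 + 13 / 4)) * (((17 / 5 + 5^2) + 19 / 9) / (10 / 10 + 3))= 21968 / 31005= 0.71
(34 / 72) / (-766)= -17 / 27576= -0.00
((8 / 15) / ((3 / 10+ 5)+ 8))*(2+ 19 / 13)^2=10800 / 22477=0.48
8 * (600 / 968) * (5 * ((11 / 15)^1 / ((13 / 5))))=1000 / 143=6.99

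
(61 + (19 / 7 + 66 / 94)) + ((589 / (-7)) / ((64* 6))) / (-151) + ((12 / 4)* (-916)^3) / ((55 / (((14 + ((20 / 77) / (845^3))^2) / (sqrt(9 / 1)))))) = -2531640523027918721326344870850757653 / 12940480851769341530259600000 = -195637283.65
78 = 78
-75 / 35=-15 / 7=-2.14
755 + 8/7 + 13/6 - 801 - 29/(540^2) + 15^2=372129997/2041200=182.31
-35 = -35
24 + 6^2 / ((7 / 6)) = 384 / 7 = 54.86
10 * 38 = 380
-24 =-24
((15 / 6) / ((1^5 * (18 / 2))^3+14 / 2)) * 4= 5 / 368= 0.01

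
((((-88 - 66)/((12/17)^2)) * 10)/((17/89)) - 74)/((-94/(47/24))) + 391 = 1260817/1728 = 729.64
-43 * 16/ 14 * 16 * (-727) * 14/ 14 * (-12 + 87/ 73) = -3157110912/ 511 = -6178299.24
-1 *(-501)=501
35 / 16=2.19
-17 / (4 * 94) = -17 / 376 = -0.05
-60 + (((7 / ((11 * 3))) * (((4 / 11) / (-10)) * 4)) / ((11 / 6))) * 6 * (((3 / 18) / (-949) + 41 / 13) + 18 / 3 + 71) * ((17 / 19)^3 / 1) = -570050810684 / 8663733221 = -65.80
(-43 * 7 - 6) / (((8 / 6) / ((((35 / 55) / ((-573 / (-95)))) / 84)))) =-29165 / 100848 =-0.29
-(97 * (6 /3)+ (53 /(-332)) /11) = -708435 /3652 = -193.99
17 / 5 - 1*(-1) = 22 / 5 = 4.40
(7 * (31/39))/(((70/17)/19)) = 10013/390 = 25.67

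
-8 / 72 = -1 / 9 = -0.11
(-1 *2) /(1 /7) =-14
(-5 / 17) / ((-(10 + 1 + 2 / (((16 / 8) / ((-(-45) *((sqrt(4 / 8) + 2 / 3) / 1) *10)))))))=-1555 / 76993 + 1125 *sqrt(2) / 76993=0.00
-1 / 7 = -0.14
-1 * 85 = -85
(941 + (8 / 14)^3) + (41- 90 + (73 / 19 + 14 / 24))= 70118647 / 78204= 896.61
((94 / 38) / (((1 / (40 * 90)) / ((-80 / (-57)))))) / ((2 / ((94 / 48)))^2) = 12977875 / 1083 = 11983.26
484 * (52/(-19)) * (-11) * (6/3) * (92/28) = 12735008/133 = 95751.94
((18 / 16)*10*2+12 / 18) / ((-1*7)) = -139 / 42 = -3.31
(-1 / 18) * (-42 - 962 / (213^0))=502 / 9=55.78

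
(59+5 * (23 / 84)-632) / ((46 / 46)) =-48017 / 84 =-571.63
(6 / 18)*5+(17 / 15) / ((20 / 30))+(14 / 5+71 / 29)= 1499 / 174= 8.61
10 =10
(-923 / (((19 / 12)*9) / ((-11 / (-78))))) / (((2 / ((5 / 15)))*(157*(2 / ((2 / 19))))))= -781 / 1530279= -0.00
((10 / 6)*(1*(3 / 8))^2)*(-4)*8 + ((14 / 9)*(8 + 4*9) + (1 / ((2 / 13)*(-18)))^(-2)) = 208721 / 3042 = 68.61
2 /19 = 0.11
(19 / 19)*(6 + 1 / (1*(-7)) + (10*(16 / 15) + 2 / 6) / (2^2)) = 241 / 28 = 8.61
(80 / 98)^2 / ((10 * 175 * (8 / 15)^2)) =45 / 33614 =0.00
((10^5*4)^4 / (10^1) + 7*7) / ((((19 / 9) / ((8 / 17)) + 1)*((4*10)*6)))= 7680000000000000000147 / 3950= 1944303797468354430.42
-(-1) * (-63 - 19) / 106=-41 / 53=-0.77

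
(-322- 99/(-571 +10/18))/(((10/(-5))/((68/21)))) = 521.05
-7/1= -7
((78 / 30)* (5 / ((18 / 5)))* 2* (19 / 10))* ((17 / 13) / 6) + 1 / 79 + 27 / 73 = 2100989 / 622836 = 3.37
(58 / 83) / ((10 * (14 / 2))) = 29 / 2905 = 0.01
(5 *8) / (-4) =-10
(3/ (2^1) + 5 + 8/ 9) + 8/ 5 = 809/ 90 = 8.99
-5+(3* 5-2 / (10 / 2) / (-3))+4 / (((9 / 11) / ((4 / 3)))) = 2248 / 135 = 16.65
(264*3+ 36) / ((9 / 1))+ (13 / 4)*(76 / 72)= 6871 / 72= 95.43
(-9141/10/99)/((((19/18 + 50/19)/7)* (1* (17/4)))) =-442092/107185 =-4.12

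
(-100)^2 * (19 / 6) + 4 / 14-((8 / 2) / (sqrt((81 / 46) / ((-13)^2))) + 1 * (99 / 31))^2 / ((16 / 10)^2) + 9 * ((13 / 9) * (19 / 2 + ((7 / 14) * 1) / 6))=1087601640953 / 34872768-3575 * sqrt(46) / 248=31089.94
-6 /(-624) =1 /104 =0.01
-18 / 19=-0.95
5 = 5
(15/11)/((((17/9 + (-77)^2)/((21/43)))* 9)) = 315/25247794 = 0.00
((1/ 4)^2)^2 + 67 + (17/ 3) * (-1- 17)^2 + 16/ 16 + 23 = 493313/ 256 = 1927.00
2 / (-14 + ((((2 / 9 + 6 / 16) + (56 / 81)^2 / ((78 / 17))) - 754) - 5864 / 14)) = -28658448 / 16996691389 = -0.00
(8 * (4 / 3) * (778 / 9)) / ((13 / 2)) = 49792 / 351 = 141.86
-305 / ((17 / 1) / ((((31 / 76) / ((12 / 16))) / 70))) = -1891 / 13566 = -0.14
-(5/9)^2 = -25/81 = -0.31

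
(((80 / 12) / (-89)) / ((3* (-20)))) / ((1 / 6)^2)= 4 / 89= 0.04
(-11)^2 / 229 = 121 / 229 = 0.53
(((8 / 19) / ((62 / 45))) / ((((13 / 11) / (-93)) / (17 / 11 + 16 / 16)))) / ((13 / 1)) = -15120 / 3211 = -4.71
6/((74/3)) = 9/37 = 0.24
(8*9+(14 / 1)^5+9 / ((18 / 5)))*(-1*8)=-4303188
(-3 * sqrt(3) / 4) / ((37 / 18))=-27 * sqrt(3) / 74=-0.63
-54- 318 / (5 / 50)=-3234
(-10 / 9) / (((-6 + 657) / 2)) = -0.00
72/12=6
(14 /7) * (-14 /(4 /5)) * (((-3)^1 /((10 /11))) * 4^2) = 1848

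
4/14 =2/7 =0.29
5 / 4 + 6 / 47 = 259 / 188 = 1.38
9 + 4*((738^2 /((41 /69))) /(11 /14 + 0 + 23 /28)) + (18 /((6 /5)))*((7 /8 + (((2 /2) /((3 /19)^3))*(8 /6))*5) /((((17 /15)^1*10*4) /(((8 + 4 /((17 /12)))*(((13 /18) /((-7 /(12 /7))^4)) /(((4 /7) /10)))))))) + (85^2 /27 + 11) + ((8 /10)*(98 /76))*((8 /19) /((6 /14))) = 26467688121497967791 /11599121382345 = 2281870.09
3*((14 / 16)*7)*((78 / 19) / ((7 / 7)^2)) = 5733 / 76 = 75.43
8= 8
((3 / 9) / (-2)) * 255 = -42.50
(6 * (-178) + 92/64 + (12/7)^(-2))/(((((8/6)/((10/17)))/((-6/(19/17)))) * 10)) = 4798/19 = 252.53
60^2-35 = 3565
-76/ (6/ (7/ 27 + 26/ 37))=-36518/ 2997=-12.18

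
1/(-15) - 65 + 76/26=-12118/195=-62.14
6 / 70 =3 / 35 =0.09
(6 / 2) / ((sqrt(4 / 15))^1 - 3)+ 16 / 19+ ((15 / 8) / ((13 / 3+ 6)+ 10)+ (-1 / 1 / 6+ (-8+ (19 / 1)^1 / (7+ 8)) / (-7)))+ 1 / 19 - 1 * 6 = -669354983 / 127536360 - 6 * sqrt(15) / 131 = -5.43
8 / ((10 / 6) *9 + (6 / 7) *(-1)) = 56 / 99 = 0.57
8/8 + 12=13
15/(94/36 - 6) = -270/61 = -4.43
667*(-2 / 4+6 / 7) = 3335 / 14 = 238.21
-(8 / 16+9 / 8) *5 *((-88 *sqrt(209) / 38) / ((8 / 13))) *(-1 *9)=-83655 *sqrt(209) / 304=-3978.24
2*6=12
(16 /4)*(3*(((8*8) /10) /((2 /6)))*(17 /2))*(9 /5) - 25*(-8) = 93128 /25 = 3725.12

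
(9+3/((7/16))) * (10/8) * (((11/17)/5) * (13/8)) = 15873/3808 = 4.17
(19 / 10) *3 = 5.70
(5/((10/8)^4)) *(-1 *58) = -14848/125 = -118.78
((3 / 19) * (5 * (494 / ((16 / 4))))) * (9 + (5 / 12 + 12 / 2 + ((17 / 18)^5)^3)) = 6946753616109924496945 / 4497760410984972288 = 1544.49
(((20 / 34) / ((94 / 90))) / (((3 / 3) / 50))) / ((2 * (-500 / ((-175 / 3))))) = 2625 / 1598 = 1.64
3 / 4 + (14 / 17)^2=1651 / 1156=1.43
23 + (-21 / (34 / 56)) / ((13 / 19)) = -6089 / 221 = -27.55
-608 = -608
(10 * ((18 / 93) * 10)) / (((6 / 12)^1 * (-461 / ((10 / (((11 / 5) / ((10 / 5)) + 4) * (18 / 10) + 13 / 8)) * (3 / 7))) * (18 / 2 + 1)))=-720000 / 216179957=-0.00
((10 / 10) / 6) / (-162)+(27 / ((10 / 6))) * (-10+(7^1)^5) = 1322461399 / 4860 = 272111.40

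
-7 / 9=-0.78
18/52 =0.35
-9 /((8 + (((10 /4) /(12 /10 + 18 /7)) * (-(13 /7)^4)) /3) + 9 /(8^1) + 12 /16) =-1222452 /984289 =-1.24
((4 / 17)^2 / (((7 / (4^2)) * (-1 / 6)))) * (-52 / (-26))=-3072 / 2023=-1.52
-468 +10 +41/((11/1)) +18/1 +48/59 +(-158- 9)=-390996/649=-602.46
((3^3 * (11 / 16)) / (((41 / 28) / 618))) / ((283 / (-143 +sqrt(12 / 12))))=-45611181 / 11603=-3930.98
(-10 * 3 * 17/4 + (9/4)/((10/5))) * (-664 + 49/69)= 15423479/184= 83823.26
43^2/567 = 1849/567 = 3.26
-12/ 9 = -4/ 3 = -1.33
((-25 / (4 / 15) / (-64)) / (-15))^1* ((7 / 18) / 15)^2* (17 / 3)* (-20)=4165 / 559872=0.01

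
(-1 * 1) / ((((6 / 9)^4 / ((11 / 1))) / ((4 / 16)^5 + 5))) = -4562811 / 16384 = -278.49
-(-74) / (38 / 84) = 3108 / 19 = 163.58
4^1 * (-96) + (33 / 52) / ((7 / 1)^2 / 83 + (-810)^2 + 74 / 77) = -27909573149539 / 72681180260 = -384.00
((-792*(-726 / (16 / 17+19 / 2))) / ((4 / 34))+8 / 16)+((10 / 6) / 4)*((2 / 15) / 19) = 28415560178 / 60705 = 468092.58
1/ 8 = 0.12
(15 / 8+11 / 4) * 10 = 185 / 4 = 46.25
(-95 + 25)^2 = 4900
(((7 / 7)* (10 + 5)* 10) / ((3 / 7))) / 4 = 175 / 2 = 87.50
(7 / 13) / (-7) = -1 / 13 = -0.08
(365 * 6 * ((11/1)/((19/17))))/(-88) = -18615/76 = -244.93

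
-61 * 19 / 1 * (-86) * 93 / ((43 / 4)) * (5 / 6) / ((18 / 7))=2515030 / 9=279447.78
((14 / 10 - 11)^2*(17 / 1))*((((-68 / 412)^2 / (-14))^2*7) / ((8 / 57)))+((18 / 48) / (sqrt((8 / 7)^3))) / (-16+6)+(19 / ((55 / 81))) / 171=99551551923 / 216660445925 - 21*sqrt(14) / 2560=0.43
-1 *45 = -45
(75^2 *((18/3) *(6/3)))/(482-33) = 67500/449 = 150.33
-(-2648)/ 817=2648/ 817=3.24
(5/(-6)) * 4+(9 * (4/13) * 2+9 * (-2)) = -616/39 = -15.79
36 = 36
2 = 2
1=1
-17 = -17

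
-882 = -882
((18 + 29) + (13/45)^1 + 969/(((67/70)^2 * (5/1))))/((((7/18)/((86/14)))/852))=547294652832/157115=3483401.67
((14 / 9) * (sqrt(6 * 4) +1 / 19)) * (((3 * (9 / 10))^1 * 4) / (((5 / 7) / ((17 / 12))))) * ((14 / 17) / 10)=343 / 2375 +686 * sqrt(6) / 125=13.59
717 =717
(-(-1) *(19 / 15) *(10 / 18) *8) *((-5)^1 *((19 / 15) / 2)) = -1444 / 81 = -17.83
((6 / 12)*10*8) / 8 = 5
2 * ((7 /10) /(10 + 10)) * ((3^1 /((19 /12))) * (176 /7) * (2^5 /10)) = 25344 /2375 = 10.67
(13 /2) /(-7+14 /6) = -39 /28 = -1.39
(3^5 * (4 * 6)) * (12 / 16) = 4374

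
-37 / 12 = -3.08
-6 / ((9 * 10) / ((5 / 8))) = -1 / 24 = -0.04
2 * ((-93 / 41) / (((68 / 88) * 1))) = -4092 / 697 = -5.87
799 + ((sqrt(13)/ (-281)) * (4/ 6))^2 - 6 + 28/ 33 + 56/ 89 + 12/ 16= 2213040545437/ 2782901484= 795.23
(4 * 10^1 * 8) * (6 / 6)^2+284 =604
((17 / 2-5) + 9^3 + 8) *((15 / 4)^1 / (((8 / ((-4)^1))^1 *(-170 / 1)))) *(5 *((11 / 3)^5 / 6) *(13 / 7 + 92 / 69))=79903037885 / 5552064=14391.59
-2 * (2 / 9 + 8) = -148 / 9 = -16.44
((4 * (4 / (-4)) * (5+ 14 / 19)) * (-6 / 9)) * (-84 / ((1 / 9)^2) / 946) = -988848 / 8987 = -110.03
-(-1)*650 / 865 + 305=305.75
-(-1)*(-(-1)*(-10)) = -10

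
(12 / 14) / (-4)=-3 / 14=-0.21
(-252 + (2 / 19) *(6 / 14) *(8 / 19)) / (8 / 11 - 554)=3502158 / 7689661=0.46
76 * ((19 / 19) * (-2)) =-152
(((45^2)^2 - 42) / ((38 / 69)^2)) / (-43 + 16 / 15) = -292843134945 / 908276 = -322416.46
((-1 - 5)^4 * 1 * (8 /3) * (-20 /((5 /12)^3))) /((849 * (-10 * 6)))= 663552 /35375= 18.76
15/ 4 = 3.75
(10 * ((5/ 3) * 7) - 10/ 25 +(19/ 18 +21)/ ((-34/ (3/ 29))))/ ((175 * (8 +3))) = 3437183/ 56941500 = 0.06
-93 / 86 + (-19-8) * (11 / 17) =-27123 / 1462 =-18.55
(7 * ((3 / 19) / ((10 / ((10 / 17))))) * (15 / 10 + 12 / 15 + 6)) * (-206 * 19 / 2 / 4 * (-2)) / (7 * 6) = 8549 / 680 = 12.57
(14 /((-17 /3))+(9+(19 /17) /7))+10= 1986 /119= 16.69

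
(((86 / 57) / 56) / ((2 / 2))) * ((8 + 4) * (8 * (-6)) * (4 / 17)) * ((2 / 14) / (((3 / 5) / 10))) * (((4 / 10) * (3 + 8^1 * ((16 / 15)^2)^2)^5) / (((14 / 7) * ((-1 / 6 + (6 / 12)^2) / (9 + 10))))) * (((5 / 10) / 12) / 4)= -97240111802962008251904628365584 / 55398777123126983642578125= -1755275.42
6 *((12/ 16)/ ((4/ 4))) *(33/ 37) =297/ 74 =4.01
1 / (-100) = -1 / 100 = -0.01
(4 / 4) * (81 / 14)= 5.79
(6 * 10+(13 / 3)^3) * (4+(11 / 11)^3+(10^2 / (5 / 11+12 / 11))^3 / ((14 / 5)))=4233907950745 / 309519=13678992.08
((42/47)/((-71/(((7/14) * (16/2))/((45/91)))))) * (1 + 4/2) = -5096/16685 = -0.31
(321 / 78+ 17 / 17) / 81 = 133 / 2106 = 0.06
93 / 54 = 31 / 18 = 1.72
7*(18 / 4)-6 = 25.50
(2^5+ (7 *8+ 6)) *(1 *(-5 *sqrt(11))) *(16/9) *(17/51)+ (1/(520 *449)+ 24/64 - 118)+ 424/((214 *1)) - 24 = -1063.39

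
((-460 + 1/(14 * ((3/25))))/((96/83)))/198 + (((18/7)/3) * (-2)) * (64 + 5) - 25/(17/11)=-1852107293/13571712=-136.47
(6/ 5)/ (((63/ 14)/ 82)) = 328/ 15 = 21.87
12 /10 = 1.20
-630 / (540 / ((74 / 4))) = -259 / 12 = -21.58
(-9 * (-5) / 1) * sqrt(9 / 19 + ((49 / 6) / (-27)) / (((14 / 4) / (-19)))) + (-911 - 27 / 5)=-850.95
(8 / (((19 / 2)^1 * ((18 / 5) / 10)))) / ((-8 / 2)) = -100 / 171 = -0.58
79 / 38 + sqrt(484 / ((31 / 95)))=79 / 38 + 22 * sqrt(2945) / 31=40.59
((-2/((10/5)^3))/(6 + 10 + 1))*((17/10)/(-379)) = 1/15160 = 0.00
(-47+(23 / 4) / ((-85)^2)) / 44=-1358277 / 1271600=-1.07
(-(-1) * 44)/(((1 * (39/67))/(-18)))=-17688/13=-1360.62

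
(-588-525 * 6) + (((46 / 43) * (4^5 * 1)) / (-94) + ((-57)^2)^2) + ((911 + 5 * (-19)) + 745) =21329254752 / 2021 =10553812.35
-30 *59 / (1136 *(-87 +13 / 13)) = 885 / 48848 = 0.02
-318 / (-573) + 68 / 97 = 23270 / 18527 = 1.26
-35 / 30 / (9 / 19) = -133 / 54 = -2.46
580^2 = 336400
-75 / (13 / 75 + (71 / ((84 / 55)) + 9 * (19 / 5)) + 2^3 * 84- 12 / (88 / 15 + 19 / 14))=-79642500 / 797699551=-0.10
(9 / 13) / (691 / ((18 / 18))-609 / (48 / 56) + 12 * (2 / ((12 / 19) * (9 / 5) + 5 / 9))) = -8682 / 66703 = -0.13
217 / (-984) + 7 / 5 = 5803 / 4920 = 1.18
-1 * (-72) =72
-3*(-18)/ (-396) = -3/ 22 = -0.14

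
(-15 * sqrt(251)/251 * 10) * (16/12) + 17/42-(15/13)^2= -200 * sqrt(251)/251-6577/7098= -13.55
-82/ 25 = -3.28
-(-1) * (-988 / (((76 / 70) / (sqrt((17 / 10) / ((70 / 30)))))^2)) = -23205 / 38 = -610.66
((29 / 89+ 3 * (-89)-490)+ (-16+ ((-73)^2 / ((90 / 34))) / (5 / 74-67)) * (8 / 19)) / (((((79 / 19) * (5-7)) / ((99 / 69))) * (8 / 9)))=201094885244 / 1334940815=150.64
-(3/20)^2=-9/400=-0.02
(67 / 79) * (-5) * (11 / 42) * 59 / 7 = -217415 / 23226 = -9.36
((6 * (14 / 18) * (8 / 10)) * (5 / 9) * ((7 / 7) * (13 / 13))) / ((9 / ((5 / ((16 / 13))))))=455 / 486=0.94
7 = 7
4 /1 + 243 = 247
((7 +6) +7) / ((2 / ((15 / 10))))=15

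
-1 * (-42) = 42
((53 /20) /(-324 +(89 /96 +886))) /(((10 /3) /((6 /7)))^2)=103032 /331001125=0.00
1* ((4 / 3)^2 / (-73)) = -16 / 657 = -0.02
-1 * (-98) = 98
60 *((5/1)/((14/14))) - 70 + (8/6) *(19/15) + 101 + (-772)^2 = 26834251/45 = 596316.69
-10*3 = -30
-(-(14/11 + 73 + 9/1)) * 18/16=93.68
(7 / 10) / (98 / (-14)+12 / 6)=-7 / 50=-0.14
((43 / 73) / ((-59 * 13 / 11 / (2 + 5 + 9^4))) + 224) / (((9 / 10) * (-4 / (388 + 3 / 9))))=-27480369500 / 1511757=-18177.77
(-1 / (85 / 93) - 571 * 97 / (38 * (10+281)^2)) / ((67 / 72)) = -1.19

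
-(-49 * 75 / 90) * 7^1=1715 / 6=285.83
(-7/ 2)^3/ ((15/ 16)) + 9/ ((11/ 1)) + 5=-6586/ 165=-39.92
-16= -16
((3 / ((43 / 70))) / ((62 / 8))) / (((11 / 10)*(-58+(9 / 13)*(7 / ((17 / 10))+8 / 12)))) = -928200 / 88608509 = -0.01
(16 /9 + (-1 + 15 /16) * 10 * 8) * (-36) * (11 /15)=1276 /15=85.07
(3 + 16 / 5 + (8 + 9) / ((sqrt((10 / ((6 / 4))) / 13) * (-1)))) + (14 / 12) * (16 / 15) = 67 / 9 - 17 * sqrt(195) / 10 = -16.29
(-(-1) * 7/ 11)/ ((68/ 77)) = 49/ 68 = 0.72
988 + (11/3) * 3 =999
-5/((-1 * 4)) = 5/4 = 1.25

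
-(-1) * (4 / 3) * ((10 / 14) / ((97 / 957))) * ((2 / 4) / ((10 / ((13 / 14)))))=4147 / 9506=0.44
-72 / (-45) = 8 / 5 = 1.60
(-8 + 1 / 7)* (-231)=1815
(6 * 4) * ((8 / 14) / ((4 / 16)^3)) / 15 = 2048 / 35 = 58.51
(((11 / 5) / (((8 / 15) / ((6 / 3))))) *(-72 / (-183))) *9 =1782 / 61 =29.21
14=14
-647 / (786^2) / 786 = -647 / 485587656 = -0.00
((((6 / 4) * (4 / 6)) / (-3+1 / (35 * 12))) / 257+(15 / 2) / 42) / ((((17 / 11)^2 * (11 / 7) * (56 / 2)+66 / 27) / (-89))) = -0.15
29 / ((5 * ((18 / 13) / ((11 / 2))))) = 4147 / 180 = 23.04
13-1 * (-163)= 176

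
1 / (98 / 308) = 22 / 7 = 3.14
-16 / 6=-8 / 3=-2.67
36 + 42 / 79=2886 / 79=36.53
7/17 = 0.41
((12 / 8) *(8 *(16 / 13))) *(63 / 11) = 12096 / 143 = 84.59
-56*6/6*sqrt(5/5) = -56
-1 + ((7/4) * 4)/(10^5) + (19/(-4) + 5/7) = -3524951/700000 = -5.04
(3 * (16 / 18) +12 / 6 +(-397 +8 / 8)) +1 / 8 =-9389 / 24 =-391.21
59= 59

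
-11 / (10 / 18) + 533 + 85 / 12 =31217 / 60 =520.28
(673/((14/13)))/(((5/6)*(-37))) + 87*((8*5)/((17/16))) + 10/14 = 71675126/22015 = 3255.74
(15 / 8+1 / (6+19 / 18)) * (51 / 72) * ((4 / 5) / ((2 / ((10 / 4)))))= 11611 / 8128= 1.43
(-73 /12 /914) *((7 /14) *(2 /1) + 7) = -73 /1371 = -0.05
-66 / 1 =-66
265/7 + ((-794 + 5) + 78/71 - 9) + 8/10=-1884237/2485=-758.24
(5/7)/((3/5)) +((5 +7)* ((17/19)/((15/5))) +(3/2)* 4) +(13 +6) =11878/399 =29.77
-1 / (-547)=1 / 547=0.00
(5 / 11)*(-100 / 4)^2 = 3125 / 11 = 284.09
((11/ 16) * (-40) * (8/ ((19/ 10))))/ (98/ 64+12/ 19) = -14080/ 263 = -53.54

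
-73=-73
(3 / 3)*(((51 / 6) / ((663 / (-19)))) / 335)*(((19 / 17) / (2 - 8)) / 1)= 361 / 2665260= 0.00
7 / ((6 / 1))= 7 / 6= 1.17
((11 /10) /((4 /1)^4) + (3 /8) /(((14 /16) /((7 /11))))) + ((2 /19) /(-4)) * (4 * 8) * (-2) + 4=5.96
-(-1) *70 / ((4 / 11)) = 385 / 2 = 192.50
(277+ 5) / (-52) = -141 / 26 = -5.42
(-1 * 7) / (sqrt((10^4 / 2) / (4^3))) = -14 * sqrt(2) / 25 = -0.79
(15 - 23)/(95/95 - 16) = 8/15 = 0.53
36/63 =4/7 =0.57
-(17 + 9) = -26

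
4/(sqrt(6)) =1.63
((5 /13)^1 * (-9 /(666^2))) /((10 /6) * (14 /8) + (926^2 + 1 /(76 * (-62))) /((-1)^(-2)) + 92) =-1178 /129447787312545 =-0.00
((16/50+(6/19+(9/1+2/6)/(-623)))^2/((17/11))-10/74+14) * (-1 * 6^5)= -123376295259921888/1124133468125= -109752.35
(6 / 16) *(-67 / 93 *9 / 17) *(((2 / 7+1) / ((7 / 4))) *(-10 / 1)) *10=271350 / 25823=10.51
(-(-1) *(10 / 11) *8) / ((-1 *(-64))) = 5 / 44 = 0.11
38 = 38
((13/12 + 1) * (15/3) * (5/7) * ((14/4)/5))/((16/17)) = 2125/384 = 5.53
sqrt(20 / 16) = sqrt(5) / 2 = 1.12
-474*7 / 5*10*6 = -39816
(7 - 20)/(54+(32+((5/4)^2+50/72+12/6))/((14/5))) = -26208/134969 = -0.19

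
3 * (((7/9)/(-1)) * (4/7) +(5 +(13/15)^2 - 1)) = 323/25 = 12.92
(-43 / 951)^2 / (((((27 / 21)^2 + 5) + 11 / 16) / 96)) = 0.03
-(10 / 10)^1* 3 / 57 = -1 / 19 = -0.05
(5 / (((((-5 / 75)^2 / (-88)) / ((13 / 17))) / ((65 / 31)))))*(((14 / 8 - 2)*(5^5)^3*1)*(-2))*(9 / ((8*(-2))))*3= 8616199493408203125 / 2108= 4087381163855883.84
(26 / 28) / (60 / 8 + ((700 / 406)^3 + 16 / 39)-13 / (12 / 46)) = -4121741 / 163338070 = -0.03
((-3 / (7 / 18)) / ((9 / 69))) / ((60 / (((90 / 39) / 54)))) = -23 / 546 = -0.04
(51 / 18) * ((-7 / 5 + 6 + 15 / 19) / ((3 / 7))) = 30464 / 855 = 35.63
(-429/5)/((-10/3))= 1287/50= 25.74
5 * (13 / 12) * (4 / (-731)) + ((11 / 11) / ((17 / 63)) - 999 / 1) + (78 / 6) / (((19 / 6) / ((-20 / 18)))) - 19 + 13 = -1005.89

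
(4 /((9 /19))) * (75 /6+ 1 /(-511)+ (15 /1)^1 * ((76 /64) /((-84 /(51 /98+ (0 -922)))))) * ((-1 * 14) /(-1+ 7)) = -4220034919 /1030176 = -4096.42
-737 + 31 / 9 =-6602 / 9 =-733.56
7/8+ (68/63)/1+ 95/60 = 3.54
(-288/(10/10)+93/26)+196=-2299/26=-88.42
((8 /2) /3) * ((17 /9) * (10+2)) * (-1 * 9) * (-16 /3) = 4352 /3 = 1450.67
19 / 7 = 2.71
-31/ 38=-0.82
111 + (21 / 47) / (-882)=219113 / 1974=111.00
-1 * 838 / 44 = -419 / 22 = -19.05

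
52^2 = 2704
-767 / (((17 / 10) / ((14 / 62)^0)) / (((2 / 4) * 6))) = -23010 / 17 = -1353.53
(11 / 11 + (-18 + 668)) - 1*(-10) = 661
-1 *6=-6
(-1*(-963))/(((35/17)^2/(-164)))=-37259.06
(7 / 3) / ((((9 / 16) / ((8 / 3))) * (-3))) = -896 / 243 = -3.69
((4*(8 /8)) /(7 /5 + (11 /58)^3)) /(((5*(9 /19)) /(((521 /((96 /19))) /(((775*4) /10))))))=4587107509 /11487314430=0.40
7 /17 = 0.41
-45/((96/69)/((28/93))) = -2415/248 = -9.74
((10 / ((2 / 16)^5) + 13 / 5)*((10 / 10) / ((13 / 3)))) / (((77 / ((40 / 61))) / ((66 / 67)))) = 33704496 / 53131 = 634.37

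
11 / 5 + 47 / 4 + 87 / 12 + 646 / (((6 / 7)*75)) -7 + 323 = 78131 / 225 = 347.25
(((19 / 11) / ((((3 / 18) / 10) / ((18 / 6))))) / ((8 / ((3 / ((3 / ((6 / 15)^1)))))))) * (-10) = -1710 / 11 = -155.45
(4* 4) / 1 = 16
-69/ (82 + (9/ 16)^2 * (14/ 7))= -8832/ 10577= -0.84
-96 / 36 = -8 / 3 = -2.67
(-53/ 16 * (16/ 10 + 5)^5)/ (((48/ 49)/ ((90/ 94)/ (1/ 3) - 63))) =47869903957491/ 18800000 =2546271.49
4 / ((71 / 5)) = 20 / 71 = 0.28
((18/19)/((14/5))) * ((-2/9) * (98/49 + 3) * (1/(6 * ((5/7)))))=-0.09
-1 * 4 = -4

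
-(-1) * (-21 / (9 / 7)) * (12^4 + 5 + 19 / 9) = -9147712 / 27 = -338804.15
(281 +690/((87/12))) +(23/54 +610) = 1545013/1566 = 986.60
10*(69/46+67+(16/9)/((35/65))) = 45235/63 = 718.02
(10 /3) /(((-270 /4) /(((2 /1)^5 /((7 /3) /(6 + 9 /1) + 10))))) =-640 /4113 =-0.16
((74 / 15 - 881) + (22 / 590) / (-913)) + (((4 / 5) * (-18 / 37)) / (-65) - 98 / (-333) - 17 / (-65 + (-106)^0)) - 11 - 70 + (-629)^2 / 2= 6677347463453009 / 33918580800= 196864.00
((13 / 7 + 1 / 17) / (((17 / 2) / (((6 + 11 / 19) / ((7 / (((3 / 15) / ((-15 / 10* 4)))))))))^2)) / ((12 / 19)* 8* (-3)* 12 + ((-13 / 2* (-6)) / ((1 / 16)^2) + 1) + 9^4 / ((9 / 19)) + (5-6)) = 2500 / 2271976863093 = 0.00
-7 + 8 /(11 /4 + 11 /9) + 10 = 717 /143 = 5.01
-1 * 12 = -12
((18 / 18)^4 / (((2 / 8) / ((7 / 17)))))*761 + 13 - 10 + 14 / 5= 1259.21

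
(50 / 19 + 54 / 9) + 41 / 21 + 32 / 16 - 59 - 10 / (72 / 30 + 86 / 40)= -48.61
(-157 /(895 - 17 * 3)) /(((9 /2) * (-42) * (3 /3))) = 157 /159516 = 0.00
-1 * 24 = -24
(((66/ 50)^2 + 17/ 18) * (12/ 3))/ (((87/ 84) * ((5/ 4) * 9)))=6770848/ 7340625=0.92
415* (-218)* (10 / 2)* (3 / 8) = -678525 / 4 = -169631.25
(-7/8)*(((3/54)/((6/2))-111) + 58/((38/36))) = 49.03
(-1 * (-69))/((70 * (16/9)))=621/1120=0.55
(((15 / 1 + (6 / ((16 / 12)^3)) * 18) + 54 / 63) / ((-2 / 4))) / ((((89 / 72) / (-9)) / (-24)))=-13372776 / 623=-21465.13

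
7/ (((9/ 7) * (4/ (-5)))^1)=-245/ 36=-6.81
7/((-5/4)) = -28/5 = -5.60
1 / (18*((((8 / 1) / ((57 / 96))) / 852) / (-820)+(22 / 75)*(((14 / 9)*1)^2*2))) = 37333575 / 953956672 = 0.04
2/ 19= 0.11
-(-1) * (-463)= -463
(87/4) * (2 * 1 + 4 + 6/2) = 783/4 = 195.75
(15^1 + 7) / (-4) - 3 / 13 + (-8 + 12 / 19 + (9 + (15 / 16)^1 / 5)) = -3.91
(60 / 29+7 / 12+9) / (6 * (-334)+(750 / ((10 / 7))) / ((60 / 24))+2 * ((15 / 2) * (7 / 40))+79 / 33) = -89210 / 13696439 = -0.01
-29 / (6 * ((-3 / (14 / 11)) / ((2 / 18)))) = 203 / 891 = 0.23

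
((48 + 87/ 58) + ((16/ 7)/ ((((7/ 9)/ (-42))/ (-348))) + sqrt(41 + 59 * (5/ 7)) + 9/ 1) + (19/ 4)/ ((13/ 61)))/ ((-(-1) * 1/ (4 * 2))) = 8 * sqrt(4074)/ 7 + 31328702/ 91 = 344344.40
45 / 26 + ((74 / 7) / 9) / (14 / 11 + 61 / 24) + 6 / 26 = 1247809 / 549822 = 2.27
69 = 69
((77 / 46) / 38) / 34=77 / 59432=0.00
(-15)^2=225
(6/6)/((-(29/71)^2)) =-5041/841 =-5.99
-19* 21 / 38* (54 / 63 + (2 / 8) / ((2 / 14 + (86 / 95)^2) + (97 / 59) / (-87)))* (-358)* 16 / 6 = 1720650665271 / 152971513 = 11248.18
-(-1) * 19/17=19/17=1.12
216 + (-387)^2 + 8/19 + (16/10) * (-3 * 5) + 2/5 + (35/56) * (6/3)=56985967/380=149963.07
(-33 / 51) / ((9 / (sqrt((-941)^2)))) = -10351 / 153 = -67.65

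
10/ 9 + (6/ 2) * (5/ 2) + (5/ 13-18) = -2107/ 234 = -9.00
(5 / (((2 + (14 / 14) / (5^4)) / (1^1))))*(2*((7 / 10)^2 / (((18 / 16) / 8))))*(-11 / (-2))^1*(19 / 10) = 2048200 / 11259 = 181.92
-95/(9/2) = -21.11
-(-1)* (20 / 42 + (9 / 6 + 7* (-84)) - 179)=-32131 / 42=-765.02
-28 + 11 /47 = -1305 /47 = -27.77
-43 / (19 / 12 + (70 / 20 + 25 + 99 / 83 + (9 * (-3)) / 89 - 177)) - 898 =-897.71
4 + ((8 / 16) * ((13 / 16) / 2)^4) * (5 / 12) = 4.01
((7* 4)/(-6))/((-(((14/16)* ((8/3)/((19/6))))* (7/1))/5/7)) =95/3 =31.67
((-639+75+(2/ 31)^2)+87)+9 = -449744/ 961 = -468.00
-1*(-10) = 10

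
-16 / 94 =-8 / 47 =-0.17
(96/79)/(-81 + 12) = -32/1817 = -0.02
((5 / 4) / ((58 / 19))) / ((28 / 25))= 2375 / 6496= 0.37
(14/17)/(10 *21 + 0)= 1/255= 0.00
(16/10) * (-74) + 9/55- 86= -11233/55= -204.24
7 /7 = 1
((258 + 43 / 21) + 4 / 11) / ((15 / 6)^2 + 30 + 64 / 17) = 4090540 / 628551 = 6.51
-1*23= -23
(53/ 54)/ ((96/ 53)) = 2809/ 5184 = 0.54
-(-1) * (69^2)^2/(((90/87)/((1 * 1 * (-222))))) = -24321820833/5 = -4864364166.60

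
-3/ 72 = -0.04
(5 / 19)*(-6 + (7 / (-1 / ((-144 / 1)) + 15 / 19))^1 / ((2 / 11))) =461310 / 41401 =11.14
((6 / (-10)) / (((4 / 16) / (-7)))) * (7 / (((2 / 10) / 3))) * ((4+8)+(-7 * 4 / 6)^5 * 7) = -737322992 / 27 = -27308258.96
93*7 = 651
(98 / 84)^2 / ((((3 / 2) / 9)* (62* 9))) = 49 / 3348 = 0.01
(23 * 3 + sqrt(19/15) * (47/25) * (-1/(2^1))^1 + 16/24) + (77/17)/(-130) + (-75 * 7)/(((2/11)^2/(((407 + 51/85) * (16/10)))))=-68667217421/6630- 47 * sqrt(285)/750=-10357047.43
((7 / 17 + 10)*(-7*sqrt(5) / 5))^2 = 1535121 / 1445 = 1062.37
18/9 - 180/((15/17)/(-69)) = 14078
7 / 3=2.33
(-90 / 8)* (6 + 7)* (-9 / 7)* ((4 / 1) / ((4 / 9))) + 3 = 47469 / 28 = 1695.32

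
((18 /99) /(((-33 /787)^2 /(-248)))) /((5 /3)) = -307207024 /19965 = -15387.28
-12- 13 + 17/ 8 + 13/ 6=-20.71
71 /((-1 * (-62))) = 71 /62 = 1.15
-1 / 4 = -0.25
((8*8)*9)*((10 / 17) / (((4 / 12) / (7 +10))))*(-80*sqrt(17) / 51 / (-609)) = 153600*sqrt(17) / 3451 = 183.51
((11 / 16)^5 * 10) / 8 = 805255 / 4194304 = 0.19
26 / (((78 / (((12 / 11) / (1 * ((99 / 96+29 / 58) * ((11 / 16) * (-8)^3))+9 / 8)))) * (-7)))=32 / 331331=0.00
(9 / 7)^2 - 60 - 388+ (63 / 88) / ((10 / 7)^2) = -192313537 / 431200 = -446.00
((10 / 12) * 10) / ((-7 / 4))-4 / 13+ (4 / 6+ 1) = -929 / 273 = -3.40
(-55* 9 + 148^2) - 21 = 21388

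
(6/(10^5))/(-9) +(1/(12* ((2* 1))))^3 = 2837/43200000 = 0.00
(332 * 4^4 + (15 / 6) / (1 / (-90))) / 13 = 6520.54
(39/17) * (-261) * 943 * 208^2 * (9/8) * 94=-2583300521935.06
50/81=0.62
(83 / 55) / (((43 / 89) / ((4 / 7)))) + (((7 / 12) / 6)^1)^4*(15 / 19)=5029300490999 / 2817679011840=1.78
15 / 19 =0.79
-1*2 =-2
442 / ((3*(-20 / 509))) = -112489 / 30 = -3749.63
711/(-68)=-711/68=-10.46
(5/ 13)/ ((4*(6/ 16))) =10/ 39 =0.26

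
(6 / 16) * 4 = 3 / 2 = 1.50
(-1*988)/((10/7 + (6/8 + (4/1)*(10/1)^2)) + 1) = -27664/11289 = -2.45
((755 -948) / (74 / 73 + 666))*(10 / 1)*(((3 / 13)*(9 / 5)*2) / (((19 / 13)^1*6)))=-126801 / 462574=-0.27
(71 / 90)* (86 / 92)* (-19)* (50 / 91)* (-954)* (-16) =-245949680 / 2093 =-117510.60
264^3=18399744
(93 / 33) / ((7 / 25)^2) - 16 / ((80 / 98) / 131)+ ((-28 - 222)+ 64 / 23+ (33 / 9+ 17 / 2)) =-1028965081 / 371910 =-2766.70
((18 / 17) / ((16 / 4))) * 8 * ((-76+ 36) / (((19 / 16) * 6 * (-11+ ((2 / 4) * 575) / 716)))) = 1832960 / 1634057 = 1.12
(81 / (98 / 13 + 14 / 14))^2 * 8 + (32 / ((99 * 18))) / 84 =18441716764 / 25615359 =719.95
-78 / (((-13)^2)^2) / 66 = -1 / 24167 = -0.00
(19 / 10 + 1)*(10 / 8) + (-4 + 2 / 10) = -7 / 40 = -0.18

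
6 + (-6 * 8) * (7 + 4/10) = -1746/5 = -349.20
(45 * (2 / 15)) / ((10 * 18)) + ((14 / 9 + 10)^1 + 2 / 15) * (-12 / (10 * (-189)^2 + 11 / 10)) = 1176677 / 35721110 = 0.03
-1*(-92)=92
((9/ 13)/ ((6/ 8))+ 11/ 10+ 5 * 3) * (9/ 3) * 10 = 6639/ 13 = 510.69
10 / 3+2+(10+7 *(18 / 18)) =67 / 3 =22.33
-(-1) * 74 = 74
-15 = -15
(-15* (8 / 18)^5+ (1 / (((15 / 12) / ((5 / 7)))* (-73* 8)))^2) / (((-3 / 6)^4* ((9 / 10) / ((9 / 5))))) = -42781907176 / 5139644643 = -8.32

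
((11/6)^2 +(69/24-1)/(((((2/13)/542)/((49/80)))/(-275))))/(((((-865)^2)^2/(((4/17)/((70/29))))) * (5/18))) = -37170796487/53296829939500000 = -0.00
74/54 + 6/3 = 91/27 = 3.37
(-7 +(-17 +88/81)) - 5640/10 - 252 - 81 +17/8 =-917.79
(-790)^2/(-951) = -624100/951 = -656.26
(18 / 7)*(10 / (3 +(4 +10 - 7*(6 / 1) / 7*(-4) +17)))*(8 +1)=810 / 203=3.99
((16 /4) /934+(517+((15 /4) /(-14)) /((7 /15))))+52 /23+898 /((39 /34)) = 213727582805 /164208408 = 1301.56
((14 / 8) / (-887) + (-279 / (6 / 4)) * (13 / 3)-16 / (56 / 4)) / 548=-20046249 / 13610128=-1.47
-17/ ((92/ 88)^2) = -8228/ 529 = -15.55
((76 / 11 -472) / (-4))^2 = 1635841 / 121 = 13519.35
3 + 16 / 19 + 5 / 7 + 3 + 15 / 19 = 1110 / 133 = 8.35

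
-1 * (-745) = 745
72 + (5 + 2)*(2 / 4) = 151 / 2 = 75.50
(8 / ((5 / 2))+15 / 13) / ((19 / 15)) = 3.44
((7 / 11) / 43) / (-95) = -0.00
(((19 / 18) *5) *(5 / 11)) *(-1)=-475 / 198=-2.40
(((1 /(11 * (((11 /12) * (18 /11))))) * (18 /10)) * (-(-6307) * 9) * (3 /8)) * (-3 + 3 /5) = -1532601 /275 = -5573.09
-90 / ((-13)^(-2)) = -15210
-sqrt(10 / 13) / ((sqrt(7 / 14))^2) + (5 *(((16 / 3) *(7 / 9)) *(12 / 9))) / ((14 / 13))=2080 / 81 - 2 *sqrt(130) / 13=23.92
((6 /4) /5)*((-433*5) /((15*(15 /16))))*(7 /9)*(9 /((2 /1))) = -12124 /75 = -161.65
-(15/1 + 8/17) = -263/17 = -15.47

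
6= 6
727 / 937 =0.78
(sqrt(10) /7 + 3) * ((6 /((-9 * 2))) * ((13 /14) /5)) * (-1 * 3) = 13 * sqrt(10) /490 + 39 /70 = 0.64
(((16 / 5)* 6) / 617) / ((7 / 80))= 1536 / 4319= 0.36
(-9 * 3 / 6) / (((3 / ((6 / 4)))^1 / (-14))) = 31.50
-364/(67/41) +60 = -10904/67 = -162.75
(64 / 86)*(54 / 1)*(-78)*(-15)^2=-30326400 / 43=-705265.12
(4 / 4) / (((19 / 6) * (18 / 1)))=1 / 57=0.02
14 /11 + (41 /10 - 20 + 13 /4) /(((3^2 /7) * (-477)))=1221521 /944460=1.29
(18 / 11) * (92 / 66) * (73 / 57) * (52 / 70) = 174616 / 80465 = 2.17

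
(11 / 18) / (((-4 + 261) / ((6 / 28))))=11 / 21588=0.00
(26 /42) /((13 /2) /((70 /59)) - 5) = 260 /201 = 1.29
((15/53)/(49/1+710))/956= 5/12819004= 0.00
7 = 7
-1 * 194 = -194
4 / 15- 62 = -926 / 15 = -61.73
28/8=7/2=3.50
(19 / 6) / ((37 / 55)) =1045 / 222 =4.71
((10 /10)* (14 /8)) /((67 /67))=7 /4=1.75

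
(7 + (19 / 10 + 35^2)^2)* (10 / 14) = 150529061 / 140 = 1075207.58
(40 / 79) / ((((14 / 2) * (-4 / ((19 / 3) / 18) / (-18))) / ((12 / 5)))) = 152 / 553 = 0.27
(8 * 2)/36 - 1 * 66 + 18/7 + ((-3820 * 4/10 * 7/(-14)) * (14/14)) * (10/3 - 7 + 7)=2483.68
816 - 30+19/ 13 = 787.46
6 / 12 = 1 / 2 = 0.50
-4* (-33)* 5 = 660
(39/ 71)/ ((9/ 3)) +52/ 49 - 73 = -249638/ 3479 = -71.76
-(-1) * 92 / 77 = 92 / 77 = 1.19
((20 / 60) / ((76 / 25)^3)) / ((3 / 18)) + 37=8136681 / 219488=37.07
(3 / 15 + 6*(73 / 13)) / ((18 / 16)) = 17624 / 585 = 30.13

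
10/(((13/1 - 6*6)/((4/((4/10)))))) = -4.35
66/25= 2.64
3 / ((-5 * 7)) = -3 / 35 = -0.09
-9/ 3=-3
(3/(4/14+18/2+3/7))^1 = 21/68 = 0.31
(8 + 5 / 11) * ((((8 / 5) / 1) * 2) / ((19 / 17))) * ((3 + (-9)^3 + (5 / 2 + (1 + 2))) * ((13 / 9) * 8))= -57438784 / 285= -201539.59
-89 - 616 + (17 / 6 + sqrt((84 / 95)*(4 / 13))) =-4213 / 6 + 4*sqrt(25935) / 1235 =-701.65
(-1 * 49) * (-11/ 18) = 539/ 18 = 29.94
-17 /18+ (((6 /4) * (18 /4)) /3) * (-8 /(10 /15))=-27.94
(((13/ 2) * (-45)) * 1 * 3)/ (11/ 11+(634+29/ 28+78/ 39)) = -546/ 397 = -1.38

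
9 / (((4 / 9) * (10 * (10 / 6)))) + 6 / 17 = 5331 / 3400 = 1.57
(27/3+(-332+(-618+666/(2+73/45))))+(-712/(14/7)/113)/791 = -11031082207/14569429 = -757.14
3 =3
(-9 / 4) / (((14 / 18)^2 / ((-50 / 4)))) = 18225 / 392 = 46.49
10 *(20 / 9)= 200 / 9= 22.22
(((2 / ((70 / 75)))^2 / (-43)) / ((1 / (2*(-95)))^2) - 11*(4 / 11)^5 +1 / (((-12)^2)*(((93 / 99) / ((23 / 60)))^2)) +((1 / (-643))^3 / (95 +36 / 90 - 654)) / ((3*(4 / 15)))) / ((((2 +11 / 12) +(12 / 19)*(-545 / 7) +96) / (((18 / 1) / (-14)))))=99752055866273809806318458583 / 1001112393004781711668414400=99.64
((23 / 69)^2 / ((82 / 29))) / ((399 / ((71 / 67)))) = 0.00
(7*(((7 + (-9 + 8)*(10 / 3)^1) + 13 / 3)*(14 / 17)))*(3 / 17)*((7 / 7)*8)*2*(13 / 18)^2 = 529984 / 7803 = 67.92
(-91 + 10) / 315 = -9 / 35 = -0.26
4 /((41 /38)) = 152 /41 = 3.71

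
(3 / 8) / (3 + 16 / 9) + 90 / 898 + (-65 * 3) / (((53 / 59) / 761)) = -165194.26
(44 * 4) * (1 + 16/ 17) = 5808/ 17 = 341.65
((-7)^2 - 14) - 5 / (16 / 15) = 485 / 16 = 30.31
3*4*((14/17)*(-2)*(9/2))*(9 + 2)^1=-16632/17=-978.35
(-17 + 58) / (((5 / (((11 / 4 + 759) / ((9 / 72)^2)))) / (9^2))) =32381078.40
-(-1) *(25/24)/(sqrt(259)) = 25 *sqrt(259)/6216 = 0.06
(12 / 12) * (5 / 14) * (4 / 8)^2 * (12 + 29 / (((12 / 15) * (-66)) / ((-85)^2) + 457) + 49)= 2520220365 / 462248108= 5.45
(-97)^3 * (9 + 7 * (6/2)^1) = -27380190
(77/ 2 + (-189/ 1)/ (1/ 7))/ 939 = -2569/ 1878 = -1.37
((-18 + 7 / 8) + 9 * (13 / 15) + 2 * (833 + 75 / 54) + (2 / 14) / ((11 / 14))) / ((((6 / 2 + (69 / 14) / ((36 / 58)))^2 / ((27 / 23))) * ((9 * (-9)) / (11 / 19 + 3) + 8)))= -1182514344984 / 1063027816675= -1.11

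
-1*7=-7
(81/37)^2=6561/1369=4.79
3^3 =27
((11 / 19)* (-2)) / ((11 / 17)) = -1.79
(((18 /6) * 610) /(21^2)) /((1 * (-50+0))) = -61 /735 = -0.08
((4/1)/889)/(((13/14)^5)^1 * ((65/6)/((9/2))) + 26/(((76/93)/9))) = 157659264/10091597368073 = 0.00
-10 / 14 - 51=-362 / 7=-51.71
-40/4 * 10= -100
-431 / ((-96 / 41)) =17671 / 96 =184.07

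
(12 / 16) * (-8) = -6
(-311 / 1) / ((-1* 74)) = 311 / 74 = 4.20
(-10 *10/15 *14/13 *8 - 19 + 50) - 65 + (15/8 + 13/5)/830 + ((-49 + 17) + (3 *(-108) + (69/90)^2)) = -1735715893/3884400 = -446.84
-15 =-15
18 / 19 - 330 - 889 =-1218.05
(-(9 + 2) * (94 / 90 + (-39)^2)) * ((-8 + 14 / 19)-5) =175544996 / 855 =205315.78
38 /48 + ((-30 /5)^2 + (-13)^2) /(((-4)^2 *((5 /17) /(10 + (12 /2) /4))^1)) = 501.76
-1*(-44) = 44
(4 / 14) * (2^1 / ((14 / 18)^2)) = 324 / 343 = 0.94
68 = 68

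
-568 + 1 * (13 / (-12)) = -6829 / 12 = -569.08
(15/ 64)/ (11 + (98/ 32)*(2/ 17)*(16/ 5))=1275/ 66112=0.02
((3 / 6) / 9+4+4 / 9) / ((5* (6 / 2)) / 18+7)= 27 / 47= 0.57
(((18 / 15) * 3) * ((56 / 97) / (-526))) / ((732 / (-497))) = 20874 / 7780855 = 0.00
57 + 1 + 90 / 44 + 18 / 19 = 25495 / 418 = 60.99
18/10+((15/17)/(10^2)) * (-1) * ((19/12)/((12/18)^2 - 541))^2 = 231759249453/128755144000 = 1.80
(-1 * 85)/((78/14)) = -595/39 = -15.26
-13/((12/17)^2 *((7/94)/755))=-133317145/504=-264518.14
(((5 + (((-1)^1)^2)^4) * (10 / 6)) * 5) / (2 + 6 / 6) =50 / 3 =16.67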